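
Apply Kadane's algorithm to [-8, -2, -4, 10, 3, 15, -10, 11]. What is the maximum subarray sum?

Using Kadane's algorithm on [-8, -2, -4, 10, 3, 15, -10, 11]:

Scanning through the array:
Position 1 (value -2): max_ending_here = -2, max_so_far = -2
Position 2 (value -4): max_ending_here = -4, max_so_far = -2
Position 3 (value 10): max_ending_here = 10, max_so_far = 10
Position 4 (value 3): max_ending_here = 13, max_so_far = 13
Position 5 (value 15): max_ending_here = 28, max_so_far = 28
Position 6 (value -10): max_ending_here = 18, max_so_far = 28
Position 7 (value 11): max_ending_here = 29, max_so_far = 29

Maximum subarray: [10, 3, 15, -10, 11]
Maximum sum: 29

The maximum subarray is [10, 3, 15, -10, 11] with sum 29. This subarray runs from index 3 to index 7.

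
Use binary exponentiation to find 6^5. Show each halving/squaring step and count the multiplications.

Computing 6^5 by squaring (build up from 6^1; each line after the first costs one multiplication):

6^1 = 6
6^2 = (6^1)^2 = 6^2 = 36
6^4 = (6^2)^2 = 36^2 = 1296
6^5 = 6 * 6^4 = 6 * 1296 = 7776

Result: 7776
Multiplications needed: 3 (3 lines after 6^1)

6^5 = 7776. Using exponentiation by squaring, this requires 3 multiplications. The key idea: if the exponent is even, square the half-power; if odd, multiply by the base once.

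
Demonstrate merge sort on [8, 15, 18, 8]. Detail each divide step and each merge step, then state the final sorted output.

Merge sort trace:

Split: [8, 15, 18, 8] -> [8, 15] and [18, 8]
  Split: [8, 15] -> [8] and [15]
  Merge: [8] + [15] -> [8, 15]
  Split: [18, 8] -> [18] and [8]
  Merge: [18] + [8] -> [8, 18]
Merge: [8, 15] + [8, 18] -> [8, 8, 15, 18]

Final sorted array: [8, 8, 15, 18]

The merge sort proceeds by recursively splitting the array and merging sorted halves.
After all merges, the sorted array is [8, 8, 15, 18].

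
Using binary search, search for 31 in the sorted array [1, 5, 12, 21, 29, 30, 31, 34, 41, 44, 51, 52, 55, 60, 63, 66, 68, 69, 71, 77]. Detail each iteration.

Binary search for 31 in [1, 5, 12, 21, 29, 30, 31, 34, 41, 44, 51, 52, 55, 60, 63, 66, 68, 69, 71, 77]:

lo=0, hi=19, mid=9, arr[mid]=44 -> 44 > 31, search left half
lo=0, hi=8, mid=4, arr[mid]=29 -> 29 < 31, search right half
lo=5, hi=8, mid=6, arr[mid]=31 -> Found target at index 6!

Binary search finds 31 at index 6 after 3 comparisons. The search repeatedly halves the search space by comparing with the middle element.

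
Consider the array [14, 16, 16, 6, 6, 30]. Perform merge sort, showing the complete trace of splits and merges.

Merge sort trace:

Split: [14, 16, 16, 6, 6, 30] -> [14, 16, 16] and [6, 6, 30]
  Split: [14, 16, 16] -> [14] and [16, 16]
    Split: [16, 16] -> [16] and [16]
    Merge: [16] + [16] -> [16, 16]
  Merge: [14] + [16, 16] -> [14, 16, 16]
  Split: [6, 6, 30] -> [6] and [6, 30]
    Split: [6, 30] -> [6] and [30]
    Merge: [6] + [30] -> [6, 30]
  Merge: [6] + [6, 30] -> [6, 6, 30]
Merge: [14, 16, 16] + [6, 6, 30] -> [6, 6, 14, 16, 16, 30]

Final sorted array: [6, 6, 14, 16, 16, 30]

The merge sort proceeds by recursively splitting the array and merging sorted halves.
After all merges, the sorted array is [6, 6, 14, 16, 16, 30].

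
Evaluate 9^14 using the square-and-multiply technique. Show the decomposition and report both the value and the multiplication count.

Computing 9^14 by squaring (build up from 9^1; each line after the first costs one multiplication):

9^1 = 9
9^2 = (9^1)^2 = 9^2 = 81
9^3 = 9 * 9^2 = 9 * 81 = 729
9^6 = (9^3)^2 = 729^2 = 531441
9^7 = 9 * 9^6 = 9 * 531441 = 4782969
9^14 = (9^7)^2 = 4782969^2 = 22876792454961

Result: 22876792454961
Multiplications needed: 5 (5 lines after 9^1)

9^14 = 22876792454961. Using exponentiation by squaring, this requires 5 multiplications. The key idea: if the exponent is even, square the half-power; if odd, multiply by the base once.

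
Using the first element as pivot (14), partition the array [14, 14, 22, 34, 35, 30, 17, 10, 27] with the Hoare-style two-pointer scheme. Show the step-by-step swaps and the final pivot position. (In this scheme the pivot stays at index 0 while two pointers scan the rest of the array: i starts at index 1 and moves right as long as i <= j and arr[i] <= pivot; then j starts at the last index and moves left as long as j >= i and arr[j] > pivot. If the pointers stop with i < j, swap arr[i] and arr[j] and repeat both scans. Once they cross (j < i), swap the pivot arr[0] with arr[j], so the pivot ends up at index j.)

Hoare-style two-pointer partition with pivot = 14:

Initial array: [14, 14, 22, 34, 35, 30, 17, 10, 27]

Pointers start at i = 1, j = 8.
i stops at index 2 (arr[2]=22 > 14), j stops at index 7 (arr[7]=10 <= 14): swap arr[2] and arr[7], array becomes [14, 14, 10, 34, 35, 30, 17, 22, 27]
i ends at 3, j ends at 2: the pointers have crossed (j < i), so scanning stops.

Swap pivot arr[0] with arr[2] to place pivot at position 2: [10, 14, 14, 34, 35, 30, 17, 22, 27]
Pivot position: 2

After partitioning with pivot 14, the array becomes [10, 14, 14, 34, 35, 30, 17, 22, 27]. The pivot is placed at index 2. All elements to the left of the pivot are <= 14, and all elements to the right are > 14.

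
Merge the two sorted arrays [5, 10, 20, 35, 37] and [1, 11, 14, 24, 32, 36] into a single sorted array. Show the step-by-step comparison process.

Merging process:

Compare 5 vs 1: take 1 from right. Merged: [1]
Compare 5 vs 11: take 5 from left. Merged: [1, 5]
Compare 10 vs 11: take 10 from left. Merged: [1, 5, 10]
Compare 20 vs 11: take 11 from right. Merged: [1, 5, 10, 11]
Compare 20 vs 14: take 14 from right. Merged: [1, 5, 10, 11, 14]
Compare 20 vs 24: take 20 from left. Merged: [1, 5, 10, 11, 14, 20]
Compare 35 vs 24: take 24 from right. Merged: [1, 5, 10, 11, 14, 20, 24]
Compare 35 vs 32: take 32 from right. Merged: [1, 5, 10, 11, 14, 20, 24, 32]
Compare 35 vs 36: take 35 from left. Merged: [1, 5, 10, 11, 14, 20, 24, 32, 35]
Compare 37 vs 36: take 36 from right. Merged: [1, 5, 10, 11, 14, 20, 24, 32, 35, 36]
Append remaining from left: [37]. Merged: [1, 5, 10, 11, 14, 20, 24, 32, 35, 36, 37]

Final merged array: [1, 5, 10, 11, 14, 20, 24, 32, 35, 36, 37]
Total comparisons: 10

The merged array is [1, 5, 10, 11, 14, 20, 24, 32, 35, 36, 37], requiring 10 comparisons. The merge step runs in O(n) time where n is the total number of elements.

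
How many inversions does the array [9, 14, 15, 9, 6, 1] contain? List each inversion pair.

Finding inversions in [9, 14, 15, 9, 6, 1]:

(0, 4): arr[0]=9 > arr[4]=6
(0, 5): arr[0]=9 > arr[5]=1
(1, 3): arr[1]=14 > arr[3]=9
(1, 4): arr[1]=14 > arr[4]=6
(1, 5): arr[1]=14 > arr[5]=1
(2, 3): arr[2]=15 > arr[3]=9
(2, 4): arr[2]=15 > arr[4]=6
(2, 5): arr[2]=15 > arr[5]=1
(3, 4): arr[3]=9 > arr[4]=6
(3, 5): arr[3]=9 > arr[5]=1
(4, 5): arr[4]=6 > arr[5]=1

Total inversions: 11

The array has 11 inversion(s): (0,4), (0,5), (1,3), (1,4), (1,5), (2,3), (2,4), (2,5), (3,4), (3,5), (4,5). Each pair (i,j) satisfies i < j and arr[i] > arr[j].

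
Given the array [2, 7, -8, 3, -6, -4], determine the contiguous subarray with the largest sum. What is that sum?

Using Kadane's algorithm on [2, 7, -8, 3, -6, -4]:

Scanning through the array:
Position 1 (value 7): max_ending_here = 9, max_so_far = 9
Position 2 (value -8): max_ending_here = 1, max_so_far = 9
Position 3 (value 3): max_ending_here = 4, max_so_far = 9
Position 4 (value -6): max_ending_here = -2, max_so_far = 9
Position 5 (value -4): max_ending_here = -4, max_so_far = 9

Maximum subarray: [2, 7]
Maximum sum: 9

The maximum subarray is [2, 7] with sum 9. This subarray runs from index 0 to index 1.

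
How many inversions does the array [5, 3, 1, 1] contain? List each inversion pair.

Finding inversions in [5, 3, 1, 1]:

(0, 1): arr[0]=5 > arr[1]=3
(0, 2): arr[0]=5 > arr[2]=1
(0, 3): arr[0]=5 > arr[3]=1
(1, 2): arr[1]=3 > arr[2]=1
(1, 3): arr[1]=3 > arr[3]=1

Total inversions: 5

The array has 5 inversion(s): (0,1), (0,2), (0,3), (1,2), (1,3). Each pair (i,j) satisfies i < j and arr[i] > arr[j].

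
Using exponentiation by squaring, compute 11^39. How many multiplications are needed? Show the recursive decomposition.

Computing 11^39 by squaring (build up from 11^1; each line after the first costs one multiplication):

11^1 = 11
11^2 = (11^1)^2 = 11^2 = 121
11^4 = (11^2)^2 = 121^2 = 14641
11^8 = (11^4)^2 = 14641^2 = 214358881
11^9 = 11 * 11^8 = 11 * 214358881 = 2357947691
11^18 = (11^9)^2 = 2357947691^2 = 5559917313492231481
11^19 = 11 * 11^18 = 11 * 5559917313492231481 = 61159090448414546291
11^38 = (11^19)^2 = 61159090448414546291^2 = 3740434344477351388916475705363381856681
11^39 = 11 * 11^38 = 11 * 3740434344477351388916475705363381856681 = 41144777789250865278081232758997200423491

Result: 41144777789250865278081232758997200423491
Multiplications needed: 8 (8 lines after 11^1)

11^39 = 41144777789250865278081232758997200423491. Using exponentiation by squaring, this requires 8 multiplications. The key idea: if the exponent is even, square the half-power; if odd, multiply by the base once.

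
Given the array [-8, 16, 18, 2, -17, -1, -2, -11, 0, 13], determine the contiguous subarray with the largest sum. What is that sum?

Using Kadane's algorithm on [-8, 16, 18, 2, -17, -1, -2, -11, 0, 13]:

Scanning through the array:
Position 1 (value 16): max_ending_here = 16, max_so_far = 16
Position 2 (value 18): max_ending_here = 34, max_so_far = 34
Position 3 (value 2): max_ending_here = 36, max_so_far = 36
Position 4 (value -17): max_ending_here = 19, max_so_far = 36
Position 5 (value -1): max_ending_here = 18, max_so_far = 36
Position 6 (value -2): max_ending_here = 16, max_so_far = 36
Position 7 (value -11): max_ending_here = 5, max_so_far = 36
Position 8 (value 0): max_ending_here = 5, max_so_far = 36
Position 9 (value 13): max_ending_here = 18, max_so_far = 36

Maximum subarray: [16, 18, 2]
Maximum sum: 36

The maximum subarray is [16, 18, 2] with sum 36. This subarray runs from index 1 to index 3.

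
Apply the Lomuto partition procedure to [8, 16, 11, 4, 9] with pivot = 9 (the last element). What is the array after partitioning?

Lomuto partition with pivot = 9:

Initial array: [8, 16, 11, 4, 9]

arr[0]=8 <= 9: swap with position 0, array becomes [8, 16, 11, 4, 9]
arr[1]=16 > 9: no swap
arr[2]=11 > 9: no swap
arr[3]=4 <= 9: swap with position 1, array becomes [8, 4, 11, 16, 9]

Place pivot at position 2: [8, 4, 9, 16, 11]
Pivot position: 2

After partitioning with pivot 9, the array becomes [8, 4, 9, 16, 11]. The pivot is placed at index 2. All elements to the left of the pivot are <= 9, and all elements to the right are > 9.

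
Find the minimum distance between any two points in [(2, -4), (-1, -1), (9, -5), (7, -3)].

Computing all pairwise distances among 4 points:

d((2, -4), (-1, -1)) = 4.2426
d((2, -4), (9, -5)) = 7.0711
d((2, -4), (7, -3)) = 5.099
d((-1, -1), (9, -5)) = 10.7703
d((-1, -1), (7, -3)) = 8.2462
d((9, -5), (7, -3)) = 2.8284 <-- minimum

Closest pair: (9, -5) and (7, -3) with distance 2.8284

The closest pair is (9, -5) and (7, -3) with Euclidean distance 2.8284. For 4 points, brute-force pairwise comparison is shown above. For large n, the divide-and-conquer algorithm (sort by x, recurse on halves, check the dividing strip) achieves O(n log n).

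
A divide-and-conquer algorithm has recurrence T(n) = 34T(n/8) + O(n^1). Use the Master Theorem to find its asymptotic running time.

Master Theorem for T(n) = 34T(n/8) + O(n^1):

a = 34, b = 8, c = 1
log_b(a) = log_8(34) = 1.6958

Case 1: c = 1 < log_8(34) = 1.6958
T(n) = O(n^(log_8 34))

For T(n) = 34T(n/8) + O(n^1): log_8(34) = 1.6958. This is Case 1 of the Master Theorem (c < log_b(a), work dominated by leaves), giving O(n^(log_8 34)).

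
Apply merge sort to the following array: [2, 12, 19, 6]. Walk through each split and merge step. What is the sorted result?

Merge sort trace:

Split: [2, 12, 19, 6] -> [2, 12] and [19, 6]
  Split: [2, 12] -> [2] and [12]
  Merge: [2] + [12] -> [2, 12]
  Split: [19, 6] -> [19] and [6]
  Merge: [19] + [6] -> [6, 19]
Merge: [2, 12] + [6, 19] -> [2, 6, 12, 19]

Final sorted array: [2, 6, 12, 19]

The merge sort proceeds by recursively splitting the array and merging sorted halves.
After all merges, the sorted array is [2, 6, 12, 19].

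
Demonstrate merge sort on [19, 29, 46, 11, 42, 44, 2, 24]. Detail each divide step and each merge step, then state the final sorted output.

Merge sort trace:

Split: [19, 29, 46, 11, 42, 44, 2, 24] -> [19, 29, 46, 11] and [42, 44, 2, 24]
  Split: [19, 29, 46, 11] -> [19, 29] and [46, 11]
    Split: [19, 29] -> [19] and [29]
    Merge: [19] + [29] -> [19, 29]
    Split: [46, 11] -> [46] and [11]
    Merge: [46] + [11] -> [11, 46]
  Merge: [19, 29] + [11, 46] -> [11, 19, 29, 46]
  Split: [42, 44, 2, 24] -> [42, 44] and [2, 24]
    Split: [42, 44] -> [42] and [44]
    Merge: [42] + [44] -> [42, 44]
    Split: [2, 24] -> [2] and [24]
    Merge: [2] + [24] -> [2, 24]
  Merge: [42, 44] + [2, 24] -> [2, 24, 42, 44]
Merge: [11, 19, 29, 46] + [2, 24, 42, 44] -> [2, 11, 19, 24, 29, 42, 44, 46]

Final sorted array: [2, 11, 19, 24, 29, 42, 44, 46]

The merge sort proceeds by recursively splitting the array and merging sorted halves.
After all merges, the sorted array is [2, 11, 19, 24, 29, 42, 44, 46].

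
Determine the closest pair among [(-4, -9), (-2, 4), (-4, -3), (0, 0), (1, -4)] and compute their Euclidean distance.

Computing all pairwise distances among 5 points:

d((-4, -9), (-2, 4)) = 13.1529
d((-4, -9), (-4, -3)) = 6.0
d((-4, -9), (0, 0)) = 9.8489
d((-4, -9), (1, -4)) = 7.0711
d((-2, 4), (-4, -3)) = 7.2801
d((-2, 4), (0, 0)) = 4.4721
d((-2, 4), (1, -4)) = 8.544
d((-4, -3), (0, 0)) = 5.0
d((-4, -3), (1, -4)) = 5.099
d((0, 0), (1, -4)) = 4.1231 <-- minimum

Closest pair: (0, 0) and (1, -4) with distance 4.1231

The closest pair is (0, 0) and (1, -4) with Euclidean distance 4.1231. For 5 points, brute-force pairwise comparison is shown above. For large n, the divide-and-conquer algorithm (sort by x, recurse on halves, check the dividing strip) achieves O(n log n).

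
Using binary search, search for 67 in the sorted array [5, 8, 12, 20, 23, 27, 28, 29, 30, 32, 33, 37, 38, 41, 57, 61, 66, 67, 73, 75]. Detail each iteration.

Binary search for 67 in [5, 8, 12, 20, 23, 27, 28, 29, 30, 32, 33, 37, 38, 41, 57, 61, 66, 67, 73, 75]:

lo=0, hi=19, mid=9, arr[mid]=32 -> 32 < 67, search right half
lo=10, hi=19, mid=14, arr[mid]=57 -> 57 < 67, search right half
lo=15, hi=19, mid=17, arr[mid]=67 -> Found target at index 17!

Binary search finds 67 at index 17 after 3 comparisons. The search repeatedly halves the search space by comparing with the middle element.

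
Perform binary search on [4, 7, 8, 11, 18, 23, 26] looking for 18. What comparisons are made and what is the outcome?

Binary search for 18 in [4, 7, 8, 11, 18, 23, 26]:

lo=0, hi=6, mid=3, arr[mid]=11 -> 11 < 18, search right half
lo=4, hi=6, mid=5, arr[mid]=23 -> 23 > 18, search left half
lo=4, hi=4, mid=4, arr[mid]=18 -> Found target at index 4!

Binary search finds 18 at index 4 after 3 comparisons. The search repeatedly halves the search space by comparing with the middle element.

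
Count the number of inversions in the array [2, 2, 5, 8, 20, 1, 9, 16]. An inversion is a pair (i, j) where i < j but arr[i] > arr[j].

Finding inversions in [2, 2, 5, 8, 20, 1, 9, 16]:

(0, 5): arr[0]=2 > arr[5]=1
(1, 5): arr[1]=2 > arr[5]=1
(2, 5): arr[2]=5 > arr[5]=1
(3, 5): arr[3]=8 > arr[5]=1
(4, 5): arr[4]=20 > arr[5]=1
(4, 6): arr[4]=20 > arr[6]=9
(4, 7): arr[4]=20 > arr[7]=16

Total inversions: 7

The array has 7 inversion(s): (0,5), (1,5), (2,5), (3,5), (4,5), (4,6), (4,7). Each pair (i,j) satisfies i < j and arr[i] > arr[j].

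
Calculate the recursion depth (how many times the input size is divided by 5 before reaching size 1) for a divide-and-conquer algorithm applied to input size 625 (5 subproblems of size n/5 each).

For divide and conquer with division factor 5:

Problem sizes at each level:
Level 0: 625
Level 1: 125
Level 2: 25
Level 3: 5
Level 4: 1

The root is level 0 and the size-1 base case is level 4 (the tree spans levels 0 through 4, i.e. 5 levels counting the root), so the depth is the number of divisions: log_5(625) = 4

The recursion tree depth is log_5(625) = 4. At each level, the problem size is divided by 5, so it takes 4 divisions to reduce to a base case of size 1. The algorithm makes 5 recursive calls at each level.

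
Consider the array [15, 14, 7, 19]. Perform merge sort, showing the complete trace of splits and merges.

Merge sort trace:

Split: [15, 14, 7, 19] -> [15, 14] and [7, 19]
  Split: [15, 14] -> [15] and [14]
  Merge: [15] + [14] -> [14, 15]
  Split: [7, 19] -> [7] and [19]
  Merge: [7] + [19] -> [7, 19]
Merge: [14, 15] + [7, 19] -> [7, 14, 15, 19]

Final sorted array: [7, 14, 15, 19]

The merge sort proceeds by recursively splitting the array and merging sorted halves.
After all merges, the sorted array is [7, 14, 15, 19].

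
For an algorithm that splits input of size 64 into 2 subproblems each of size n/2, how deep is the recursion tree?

For divide and conquer with division factor 2:

Problem sizes at each level:
Level 0: 64
Level 1: 32
Level 2: 16
Level 3: 8
Level 4: 4
Level 5: 2
Level 6: 1

The root is level 0 and the size-1 base case is level 6 (the tree spans levels 0 through 6, i.e. 7 levels counting the root), so the depth is the number of divisions: log_2(64) = 6

The recursion tree depth is log_2(64) = 6. At each level, the problem size is divided by 2, so it takes 6 divisions to reduce to a base case of size 1. The algorithm makes 2 recursive calls at each level.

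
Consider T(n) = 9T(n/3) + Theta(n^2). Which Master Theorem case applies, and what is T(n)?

Master Theorem for T(n) = 9T(n/3) + O(n^2):

a = 9, b = 3, c = 2
log_b(a) = log_3(9) = 2.0000

Case 2: c = 2 = log_3(9) = 2.0000
T(n) = O(n^2 log n) = O(n^2 log n)

For T(n) = 9T(n/3) + O(n^2): log_3(9) = 2.0000. This is Case 2 of the Master Theorem (c = log_b(a), equal work at all levels), giving O(n^2 log n).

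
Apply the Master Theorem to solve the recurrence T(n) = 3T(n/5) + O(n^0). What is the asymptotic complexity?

Master Theorem for T(n) = 3T(n/5) + O(n^0):

a = 3, b = 5, c = 0
log_b(a) = log_5(3) = 0.6826

Case 1: c = 0 < log_5(3) = 0.6826
T(n) = O(n^(log_5 3))

For T(n) = 3T(n/5) + O(n^0): log_5(3) = 0.6826. This is Case 1 of the Master Theorem (c < log_b(a), work dominated by leaves), giving O(n^(log_5 3)).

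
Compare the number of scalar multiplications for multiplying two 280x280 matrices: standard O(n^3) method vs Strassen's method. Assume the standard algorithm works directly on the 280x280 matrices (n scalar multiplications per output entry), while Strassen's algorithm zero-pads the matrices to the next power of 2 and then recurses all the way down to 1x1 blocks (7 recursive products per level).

Matrix multiplication for 280x280 matrices:

Strassen's algorithm requires power-of-2 dimensions. Pad 280x280 to 512x512 (next power of 2).

Standard algorithm: 280^3 = 21952000 multiplications
Strassen's algorithm: 7^(log2(512)) = 7^9 = 40353607 multiplications
Difference: 21952000 - 40353607 = -18401607 (Strassen uses MORE here due to padding overhead — for small or just-over-power-of-2 n, padding can outweigh the per-level savings)

Standard: 21952000 multiplications (280^3). Strassen: 40353607 multiplications (7^9, after padding to 512x512). Strassen reduces 8 recursive multiplications to 7 at each level.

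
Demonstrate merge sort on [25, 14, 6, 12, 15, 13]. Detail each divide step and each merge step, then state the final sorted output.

Merge sort trace:

Split: [25, 14, 6, 12, 15, 13] -> [25, 14, 6] and [12, 15, 13]
  Split: [25, 14, 6] -> [25] and [14, 6]
    Split: [14, 6] -> [14] and [6]
    Merge: [14] + [6] -> [6, 14]
  Merge: [25] + [6, 14] -> [6, 14, 25]
  Split: [12, 15, 13] -> [12] and [15, 13]
    Split: [15, 13] -> [15] and [13]
    Merge: [15] + [13] -> [13, 15]
  Merge: [12] + [13, 15] -> [12, 13, 15]
Merge: [6, 14, 25] + [12, 13, 15] -> [6, 12, 13, 14, 15, 25]

Final sorted array: [6, 12, 13, 14, 15, 25]

The merge sort proceeds by recursively splitting the array and merging sorted halves.
After all merges, the sorted array is [6, 12, 13, 14, 15, 25].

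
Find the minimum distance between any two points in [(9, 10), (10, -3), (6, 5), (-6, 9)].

Computing all pairwise distances among 4 points:

d((9, 10), (10, -3)) = 13.0384
d((9, 10), (6, 5)) = 5.831 <-- minimum
d((9, 10), (-6, 9)) = 15.0333
d((10, -3), (6, 5)) = 8.9443
d((10, -3), (-6, 9)) = 20.0
d((6, 5), (-6, 9)) = 12.6491

Closest pair: (9, 10) and (6, 5) with distance 5.831

The closest pair is (9, 10) and (6, 5) with Euclidean distance 5.831. For 4 points, brute-force pairwise comparison is shown above. For large n, the divide-and-conquer algorithm (sort by x, recurse on halves, check the dividing strip) achieves O(n log n).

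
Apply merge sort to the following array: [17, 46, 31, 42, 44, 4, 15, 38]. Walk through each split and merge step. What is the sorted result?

Merge sort trace:

Split: [17, 46, 31, 42, 44, 4, 15, 38] -> [17, 46, 31, 42] and [44, 4, 15, 38]
  Split: [17, 46, 31, 42] -> [17, 46] and [31, 42]
    Split: [17, 46] -> [17] and [46]
    Merge: [17] + [46] -> [17, 46]
    Split: [31, 42] -> [31] and [42]
    Merge: [31] + [42] -> [31, 42]
  Merge: [17, 46] + [31, 42] -> [17, 31, 42, 46]
  Split: [44, 4, 15, 38] -> [44, 4] and [15, 38]
    Split: [44, 4] -> [44] and [4]
    Merge: [44] + [4] -> [4, 44]
    Split: [15, 38] -> [15] and [38]
    Merge: [15] + [38] -> [15, 38]
  Merge: [4, 44] + [15, 38] -> [4, 15, 38, 44]
Merge: [17, 31, 42, 46] + [4, 15, 38, 44] -> [4, 15, 17, 31, 38, 42, 44, 46]

Final sorted array: [4, 15, 17, 31, 38, 42, 44, 46]

The merge sort proceeds by recursively splitting the array and merging sorted halves.
After all merges, the sorted array is [4, 15, 17, 31, 38, 42, 44, 46].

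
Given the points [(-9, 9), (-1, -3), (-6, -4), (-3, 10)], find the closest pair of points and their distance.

Computing all pairwise distances among 4 points:

d((-9, 9), (-1, -3)) = 14.4222
d((-9, 9), (-6, -4)) = 13.3417
d((-9, 9), (-3, 10)) = 6.0828
d((-1, -3), (-6, -4)) = 5.099 <-- minimum
d((-1, -3), (-3, 10)) = 13.1529
d((-6, -4), (-3, 10)) = 14.3178

Closest pair: (-1, -3) and (-6, -4) with distance 5.099

The closest pair is (-1, -3) and (-6, -4) with Euclidean distance 5.099. For 4 points, brute-force pairwise comparison is shown above. For large n, the divide-and-conquer algorithm (sort by x, recurse on halves, check the dividing strip) achieves O(n log n).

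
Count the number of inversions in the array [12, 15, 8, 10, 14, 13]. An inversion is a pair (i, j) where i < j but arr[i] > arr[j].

Finding inversions in [12, 15, 8, 10, 14, 13]:

(0, 2): arr[0]=12 > arr[2]=8
(0, 3): arr[0]=12 > arr[3]=10
(1, 2): arr[1]=15 > arr[2]=8
(1, 3): arr[1]=15 > arr[3]=10
(1, 4): arr[1]=15 > arr[4]=14
(1, 5): arr[1]=15 > arr[5]=13
(4, 5): arr[4]=14 > arr[5]=13

Total inversions: 7

The array has 7 inversion(s): (0,2), (0,3), (1,2), (1,3), (1,4), (1,5), (4,5). Each pair (i,j) satisfies i < j and arr[i] > arr[j].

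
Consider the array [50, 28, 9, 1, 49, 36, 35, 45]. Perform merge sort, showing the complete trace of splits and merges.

Merge sort trace:

Split: [50, 28, 9, 1, 49, 36, 35, 45] -> [50, 28, 9, 1] and [49, 36, 35, 45]
  Split: [50, 28, 9, 1] -> [50, 28] and [9, 1]
    Split: [50, 28] -> [50] and [28]
    Merge: [50] + [28] -> [28, 50]
    Split: [9, 1] -> [9] and [1]
    Merge: [9] + [1] -> [1, 9]
  Merge: [28, 50] + [1, 9] -> [1, 9, 28, 50]
  Split: [49, 36, 35, 45] -> [49, 36] and [35, 45]
    Split: [49, 36] -> [49] and [36]
    Merge: [49] + [36] -> [36, 49]
    Split: [35, 45] -> [35] and [45]
    Merge: [35] + [45] -> [35, 45]
  Merge: [36, 49] + [35, 45] -> [35, 36, 45, 49]
Merge: [1, 9, 28, 50] + [35, 36, 45, 49] -> [1, 9, 28, 35, 36, 45, 49, 50]

Final sorted array: [1, 9, 28, 35, 36, 45, 49, 50]

The merge sort proceeds by recursively splitting the array and merging sorted halves.
After all merges, the sorted array is [1, 9, 28, 35, 36, 45, 49, 50].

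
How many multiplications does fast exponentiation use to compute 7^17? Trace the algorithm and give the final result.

Computing 7^17 by squaring (build up from 7^1; each line after the first costs one multiplication):

7^1 = 7
7^2 = (7^1)^2 = 7^2 = 49
7^4 = (7^2)^2 = 49^2 = 2401
7^8 = (7^4)^2 = 2401^2 = 5764801
7^16 = (7^8)^2 = 5764801^2 = 33232930569601
7^17 = 7 * 7^16 = 7 * 33232930569601 = 232630513987207

Result: 232630513987207
Multiplications needed: 5 (5 lines after 7^1)

7^17 = 232630513987207. Using exponentiation by squaring, this requires 5 multiplications. The key idea: if the exponent is even, square the half-power; if odd, multiply by the base once.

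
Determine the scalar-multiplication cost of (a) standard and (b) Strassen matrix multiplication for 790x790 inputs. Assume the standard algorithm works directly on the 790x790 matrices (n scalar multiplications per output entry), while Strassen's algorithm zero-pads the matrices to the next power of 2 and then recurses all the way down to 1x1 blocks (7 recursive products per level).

Matrix multiplication for 790x790 matrices:

Strassen's algorithm requires power-of-2 dimensions. Pad 790x790 to 1024x1024 (next power of 2).

Standard algorithm: 790^3 = 493039000 multiplications
Strassen's algorithm: 7^(log2(1024)) = 7^10 = 282475249 multiplications
Savings: 493039000 - 282475249 = 210563751 multiplications

Standard: 493039000 multiplications (790^3). Strassen: 282475249 multiplications (7^10, after padding to 1024x1024). Strassen reduces 8 recursive multiplications to 7 at each level.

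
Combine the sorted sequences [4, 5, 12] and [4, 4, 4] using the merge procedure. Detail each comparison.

Merging process:

Compare 4 vs 4: take 4 from left. Merged: [4]
Compare 5 vs 4: take 4 from right. Merged: [4, 4]
Compare 5 vs 4: take 4 from right. Merged: [4, 4, 4]
Compare 5 vs 4: take 4 from right. Merged: [4, 4, 4, 4]
Append remaining from left: [5, 12]. Merged: [4, 4, 4, 4, 5, 12]

Final merged array: [4, 4, 4, 4, 5, 12]
Total comparisons: 4

The merged array is [4, 4, 4, 4, 5, 12], requiring 4 comparisons. The merge step runs in O(n) time where n is the total number of elements.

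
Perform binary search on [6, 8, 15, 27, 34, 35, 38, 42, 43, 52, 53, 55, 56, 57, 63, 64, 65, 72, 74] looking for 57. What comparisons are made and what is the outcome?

Binary search for 57 in [6, 8, 15, 27, 34, 35, 38, 42, 43, 52, 53, 55, 56, 57, 63, 64, 65, 72, 74]:

lo=0, hi=18, mid=9, arr[mid]=52 -> 52 < 57, search right half
lo=10, hi=18, mid=14, arr[mid]=63 -> 63 > 57, search left half
lo=10, hi=13, mid=11, arr[mid]=55 -> 55 < 57, search right half
lo=12, hi=13, mid=12, arr[mid]=56 -> 56 < 57, search right half
lo=13, hi=13, mid=13, arr[mid]=57 -> Found target at index 13!

Binary search finds 57 at index 13 after 5 comparisons. The search repeatedly halves the search space by comparing with the middle element.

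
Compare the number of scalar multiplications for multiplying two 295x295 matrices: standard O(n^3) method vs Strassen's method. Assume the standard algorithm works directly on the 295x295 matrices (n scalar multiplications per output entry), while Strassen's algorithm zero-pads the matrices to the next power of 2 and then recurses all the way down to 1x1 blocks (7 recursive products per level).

Matrix multiplication for 295x295 matrices:

Strassen's algorithm requires power-of-2 dimensions. Pad 295x295 to 512x512 (next power of 2).

Standard algorithm: 295^3 = 25672375 multiplications
Strassen's algorithm: 7^(log2(512)) = 7^9 = 40353607 multiplications
Difference: 25672375 - 40353607 = -14681232 (Strassen uses MORE here due to padding overhead — for small or just-over-power-of-2 n, padding can outweigh the per-level savings)

Standard: 25672375 multiplications (295^3). Strassen: 40353607 multiplications (7^9, after padding to 512x512). Strassen reduces 8 recursive multiplications to 7 at each level.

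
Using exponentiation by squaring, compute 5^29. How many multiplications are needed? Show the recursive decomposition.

Computing 5^29 by squaring (build up from 5^1; each line after the first costs one multiplication):

5^1 = 5
5^2 = (5^1)^2 = 5^2 = 25
5^3 = 5 * 5^2 = 5 * 25 = 125
5^6 = (5^3)^2 = 125^2 = 15625
5^7 = 5 * 5^6 = 5 * 15625 = 78125
5^14 = (5^7)^2 = 78125^2 = 6103515625
5^28 = (5^14)^2 = 6103515625^2 = 37252902984619140625
5^29 = 5 * 5^28 = 5 * 37252902984619140625 = 186264514923095703125

Result: 186264514923095703125
Multiplications needed: 7 (7 lines after 5^1)

5^29 = 186264514923095703125. Using exponentiation by squaring, this requires 7 multiplications. The key idea: if the exponent is even, square the half-power; if odd, multiply by the base once.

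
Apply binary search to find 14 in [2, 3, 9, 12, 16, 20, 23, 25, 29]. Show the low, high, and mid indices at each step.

Binary search for 14 in [2, 3, 9, 12, 16, 20, 23, 25, 29]:

lo=0, hi=8, mid=4, arr[mid]=16 -> 16 > 14, search left half
lo=0, hi=3, mid=1, arr[mid]=3 -> 3 < 14, search right half
lo=2, hi=3, mid=2, arr[mid]=9 -> 9 < 14, search right half
lo=3, hi=3, mid=3, arr[mid]=12 -> 12 < 14, search right half
lo=4 > hi=3, target 14 not found

Binary search determines that 14 is not in the array after 4 comparisons. The search space was exhausted without finding the target.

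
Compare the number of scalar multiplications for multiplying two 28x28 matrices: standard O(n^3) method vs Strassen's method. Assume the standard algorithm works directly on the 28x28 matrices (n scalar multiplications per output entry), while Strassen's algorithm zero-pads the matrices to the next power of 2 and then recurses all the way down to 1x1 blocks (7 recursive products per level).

Matrix multiplication for 28x28 matrices:

Strassen's algorithm requires power-of-2 dimensions. Pad 28x28 to 32x32 (next power of 2).

Standard algorithm: 28^3 = 21952 multiplications
Strassen's algorithm: 7^(log2(32)) = 7^5 = 16807 multiplications
Savings: 21952 - 16807 = 5145 multiplications

Standard: 21952 multiplications (28^3). Strassen: 16807 multiplications (7^5, after padding to 32x32). Strassen reduces 8 recursive multiplications to 7 at each level.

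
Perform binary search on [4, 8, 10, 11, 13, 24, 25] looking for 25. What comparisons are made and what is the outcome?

Binary search for 25 in [4, 8, 10, 11, 13, 24, 25]:

lo=0, hi=6, mid=3, arr[mid]=11 -> 11 < 25, search right half
lo=4, hi=6, mid=5, arr[mid]=24 -> 24 < 25, search right half
lo=6, hi=6, mid=6, arr[mid]=25 -> Found target at index 6!

Binary search finds 25 at index 6 after 3 comparisons. The search repeatedly halves the search space by comparing with the middle element.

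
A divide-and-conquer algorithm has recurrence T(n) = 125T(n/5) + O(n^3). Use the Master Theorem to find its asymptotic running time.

Master Theorem for T(n) = 125T(n/5) + O(n^3):

a = 125, b = 5, c = 3
log_b(a) = log_5(125) = 3.0000

Case 2: c = 3 = log_5(125) = 3.0000
T(n) = O(n^3 log n) = O(n^3 log n)

For T(n) = 125T(n/5) + O(n^3): log_5(125) = 3.0000. This is Case 2 of the Master Theorem (c = log_b(a), equal work at all levels), giving O(n^3 log n).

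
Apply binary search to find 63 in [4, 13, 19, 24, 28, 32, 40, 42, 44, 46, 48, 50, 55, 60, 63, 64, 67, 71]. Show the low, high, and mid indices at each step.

Binary search for 63 in [4, 13, 19, 24, 28, 32, 40, 42, 44, 46, 48, 50, 55, 60, 63, 64, 67, 71]:

lo=0, hi=17, mid=8, arr[mid]=44 -> 44 < 63, search right half
lo=9, hi=17, mid=13, arr[mid]=60 -> 60 < 63, search right half
lo=14, hi=17, mid=15, arr[mid]=64 -> 64 > 63, search left half
lo=14, hi=14, mid=14, arr[mid]=63 -> Found target at index 14!

Binary search finds 63 at index 14 after 4 comparisons. The search repeatedly halves the search space by comparing with the middle element.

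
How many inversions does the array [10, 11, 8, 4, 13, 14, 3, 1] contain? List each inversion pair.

Finding inversions in [10, 11, 8, 4, 13, 14, 3, 1]:

(0, 2): arr[0]=10 > arr[2]=8
(0, 3): arr[0]=10 > arr[3]=4
(0, 6): arr[0]=10 > arr[6]=3
(0, 7): arr[0]=10 > arr[7]=1
(1, 2): arr[1]=11 > arr[2]=8
(1, 3): arr[1]=11 > arr[3]=4
(1, 6): arr[1]=11 > arr[6]=3
(1, 7): arr[1]=11 > arr[7]=1
(2, 3): arr[2]=8 > arr[3]=4
(2, 6): arr[2]=8 > arr[6]=3
(2, 7): arr[2]=8 > arr[7]=1
(3, 6): arr[3]=4 > arr[6]=3
(3, 7): arr[3]=4 > arr[7]=1
(4, 6): arr[4]=13 > arr[6]=3
(4, 7): arr[4]=13 > arr[7]=1
(5, 6): arr[5]=14 > arr[6]=3
(5, 7): arr[5]=14 > arr[7]=1
(6, 7): arr[6]=3 > arr[7]=1

Total inversions: 18

The array has 18 inversion(s): (0,2), (0,3), (0,6), (0,7), (1,2), (1,3), (1,6), (1,7), (2,3), (2,6), (2,7), (3,6), (3,7), (4,6), (4,7), (5,6), (5,7), (6,7). Each pair (i,j) satisfies i < j and arr[i] > arr[j].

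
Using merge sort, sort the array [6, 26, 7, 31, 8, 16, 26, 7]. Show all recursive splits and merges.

Merge sort trace:

Split: [6, 26, 7, 31, 8, 16, 26, 7] -> [6, 26, 7, 31] and [8, 16, 26, 7]
  Split: [6, 26, 7, 31] -> [6, 26] and [7, 31]
    Split: [6, 26] -> [6] and [26]
    Merge: [6] + [26] -> [6, 26]
    Split: [7, 31] -> [7] and [31]
    Merge: [7] + [31] -> [7, 31]
  Merge: [6, 26] + [7, 31] -> [6, 7, 26, 31]
  Split: [8, 16, 26, 7] -> [8, 16] and [26, 7]
    Split: [8, 16] -> [8] and [16]
    Merge: [8] + [16] -> [8, 16]
    Split: [26, 7] -> [26] and [7]
    Merge: [26] + [7] -> [7, 26]
  Merge: [8, 16] + [7, 26] -> [7, 8, 16, 26]
Merge: [6, 7, 26, 31] + [7, 8, 16, 26] -> [6, 7, 7, 8, 16, 26, 26, 31]

Final sorted array: [6, 7, 7, 8, 16, 26, 26, 31]

The merge sort proceeds by recursively splitting the array and merging sorted halves.
After all merges, the sorted array is [6, 7, 7, 8, 16, 26, 26, 31].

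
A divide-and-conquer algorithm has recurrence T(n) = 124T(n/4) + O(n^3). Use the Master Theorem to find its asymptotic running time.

Master Theorem for T(n) = 124T(n/4) + O(n^3):

a = 124, b = 4, c = 3
log_b(a) = log_4(124) = 3.4771

Case 1: c = 3 < log_4(124) = 3.4771
T(n) = O(n^(log_4 124))

For T(n) = 124T(n/4) + O(n^3): log_4(124) = 3.4771. This is Case 1 of the Master Theorem (c < log_b(a), work dominated by leaves), giving O(n^(log_4 124)).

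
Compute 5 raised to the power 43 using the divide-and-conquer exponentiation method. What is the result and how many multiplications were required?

Computing 5^43 by squaring (build up from 5^1; each line after the first costs one multiplication):

5^1 = 5
5^2 = (5^1)^2 = 5^2 = 25
5^4 = (5^2)^2 = 25^2 = 625
5^5 = 5 * 5^4 = 5 * 625 = 3125
5^10 = (5^5)^2 = 3125^2 = 9765625
5^20 = (5^10)^2 = 9765625^2 = 95367431640625
5^21 = 5 * 5^20 = 5 * 95367431640625 = 476837158203125
5^42 = (5^21)^2 = 476837158203125^2 = 227373675443232059478759765625
5^43 = 5 * 5^42 = 5 * 227373675443232059478759765625 = 1136868377216160297393798828125

Result: 1136868377216160297393798828125
Multiplications needed: 8 (8 lines after 5^1)

5^43 = 1136868377216160297393798828125. Using exponentiation by squaring, this requires 8 multiplications. The key idea: if the exponent is even, square the half-power; if odd, multiply by the base once.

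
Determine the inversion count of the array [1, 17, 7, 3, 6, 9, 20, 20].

Finding inversions in [1, 17, 7, 3, 6, 9, 20, 20]:

(1, 2): arr[1]=17 > arr[2]=7
(1, 3): arr[1]=17 > arr[3]=3
(1, 4): arr[1]=17 > arr[4]=6
(1, 5): arr[1]=17 > arr[5]=9
(2, 3): arr[2]=7 > arr[3]=3
(2, 4): arr[2]=7 > arr[4]=6

Total inversions: 6

The array has 6 inversion(s): (1,2), (1,3), (1,4), (1,5), (2,3), (2,4). Each pair (i,j) satisfies i < j and arr[i] > arr[j].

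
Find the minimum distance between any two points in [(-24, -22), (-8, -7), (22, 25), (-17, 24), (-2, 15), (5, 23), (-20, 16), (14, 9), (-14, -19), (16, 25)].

Computing all pairwise distances among 10 points:

d((-24, -22), (-8, -7)) = 21.9317
d((-24, -22), (22, 25)) = 65.7647
d((-24, -22), (-17, 24)) = 46.5296
d((-24, -22), (-2, 15)) = 43.0465
d((-24, -22), (5, 23)) = 53.535
d((-24, -22), (-20, 16)) = 38.2099
d((-24, -22), (14, 9)) = 49.0408
d((-24, -22), (-14, -19)) = 10.4403
d((-24, -22), (16, 25)) = 61.7171
d((-8, -7), (22, 25)) = 43.8634
d((-8, -7), (-17, 24)) = 32.28
d((-8, -7), (-2, 15)) = 22.8035
d((-8, -7), (5, 23)) = 32.6956
d((-8, -7), (-20, 16)) = 25.9422
d((-8, -7), (14, 9)) = 27.2029
d((-8, -7), (-14, -19)) = 13.4164
d((-8, -7), (16, 25)) = 40.0
d((22, 25), (-17, 24)) = 39.0128
d((22, 25), (-2, 15)) = 26.0
d((22, 25), (5, 23)) = 17.1172
d((22, 25), (-20, 16)) = 42.9535
d((22, 25), (14, 9)) = 17.8885
d((22, 25), (-14, -19)) = 56.8507
d((22, 25), (16, 25)) = 6.0 <-- minimum
d((-17, 24), (-2, 15)) = 17.4929
d((-17, 24), (5, 23)) = 22.0227
d((-17, 24), (-20, 16)) = 8.544
d((-17, 24), (14, 9)) = 34.4384
d((-17, 24), (-14, -19)) = 43.1045
d((-17, 24), (16, 25)) = 33.0151
d((-2, 15), (5, 23)) = 10.6301
d((-2, 15), (-20, 16)) = 18.0278
d((-2, 15), (14, 9)) = 17.088
d((-2, 15), (-14, -19)) = 36.0555
d((-2, 15), (16, 25)) = 20.5913
d((5, 23), (-20, 16)) = 25.9615
d((5, 23), (14, 9)) = 16.6433
d((5, 23), (-14, -19)) = 46.0977
d((5, 23), (16, 25)) = 11.1803
d((-20, 16), (14, 9)) = 34.7131
d((-20, 16), (-14, -19)) = 35.5106
d((-20, 16), (16, 25)) = 37.108
d((14, 9), (-14, -19)) = 39.598
d((14, 9), (16, 25)) = 16.1245
d((-14, -19), (16, 25)) = 53.2541

Closest pair: (22, 25) and (16, 25) with distance 6.0

The closest pair is (22, 25) and (16, 25) with Euclidean distance 6.0. For 10 points, brute-force pairwise comparison is shown above. For large n, the divide-and-conquer algorithm (sort by x, recurse on halves, check the dividing strip) achieves O(n log n).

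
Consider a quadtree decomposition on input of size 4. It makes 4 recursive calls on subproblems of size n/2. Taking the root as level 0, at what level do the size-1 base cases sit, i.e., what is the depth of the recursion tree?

For divide and conquer with division factor 2:

Problem sizes at each level:
Level 0: 4
Level 1: 2
Level 2: 1

The root is level 0 and the size-1 base case is level 2 (the tree spans levels 0 through 2, i.e. 3 levels counting the root), so the depth is the number of divisions: log_2(4) = 2

The recursion tree depth is log_2(4) = 2. At each level, the problem size is divided by 2, so it takes 2 divisions to reduce to a base case of size 1. The algorithm makes 4 recursive calls at each level.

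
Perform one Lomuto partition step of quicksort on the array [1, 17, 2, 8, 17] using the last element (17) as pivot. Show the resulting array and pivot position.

Lomuto partition with pivot = 17:

Initial array: [1, 17, 2, 8, 17]

arr[0]=1 <= 17: swap with position 0, array becomes [1, 17, 2, 8, 17]
arr[1]=17 <= 17: swap with position 1, array becomes [1, 17, 2, 8, 17]
arr[2]=2 <= 17: swap with position 2, array becomes [1, 17, 2, 8, 17]
arr[3]=8 <= 17: swap with position 3, array becomes [1, 17, 2, 8, 17]

Place pivot at position 4: [1, 17, 2, 8, 17]
Pivot position: 4

After partitioning with pivot 17, the array becomes [1, 17, 2, 8, 17]. The pivot is placed at index 4. All elements to the left of the pivot are <= 17, and all elements to the right are > 17.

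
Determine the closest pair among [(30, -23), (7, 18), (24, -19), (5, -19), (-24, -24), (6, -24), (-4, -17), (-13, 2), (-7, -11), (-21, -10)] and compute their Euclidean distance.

Computing all pairwise distances among 10 points:

d((30, -23), (7, 18)) = 47.0106
d((30, -23), (24, -19)) = 7.2111
d((30, -23), (5, -19)) = 25.318
d((30, -23), (-24, -24)) = 54.0093
d((30, -23), (6, -24)) = 24.0208
d((30, -23), (-4, -17)) = 34.5254
d((30, -23), (-13, 2)) = 49.7393
d((30, -23), (-7, -11)) = 38.8973
d((30, -23), (-21, -10)) = 52.6308
d((7, 18), (24, -19)) = 40.7185
d((7, 18), (5, -19)) = 37.054
d((7, 18), (-24, -24)) = 52.2015
d((7, 18), (6, -24)) = 42.0119
d((7, 18), (-4, -17)) = 36.6879
d((7, 18), (-13, 2)) = 25.6125
d((7, 18), (-7, -11)) = 32.2025
d((7, 18), (-21, -10)) = 39.598
d((24, -19), (5, -19)) = 19.0
d((24, -19), (-24, -24)) = 48.2597
d((24, -19), (6, -24)) = 18.6815
d((24, -19), (-4, -17)) = 28.0713
d((24, -19), (-13, 2)) = 42.5441
d((24, -19), (-7, -11)) = 32.0156
d((24, -19), (-21, -10)) = 45.8912
d((5, -19), (-24, -24)) = 29.4279
d((5, -19), (6, -24)) = 5.099 <-- minimum
d((5, -19), (-4, -17)) = 9.2195
d((5, -19), (-13, 2)) = 27.6586
d((5, -19), (-7, -11)) = 14.4222
d((5, -19), (-21, -10)) = 27.5136
d((-24, -24), (6, -24)) = 30.0
d((-24, -24), (-4, -17)) = 21.1896
d((-24, -24), (-13, 2)) = 28.2312
d((-24, -24), (-7, -11)) = 21.4009
d((-24, -24), (-21, -10)) = 14.3178
d((6, -24), (-4, -17)) = 12.2066
d((6, -24), (-13, 2)) = 32.2025
d((6, -24), (-7, -11)) = 18.3848
d((6, -24), (-21, -10)) = 30.4138
d((-4, -17), (-13, 2)) = 21.0238
d((-4, -17), (-7, -11)) = 6.7082
d((-4, -17), (-21, -10)) = 18.3848
d((-13, 2), (-7, -11)) = 14.3178
d((-13, 2), (-21, -10)) = 14.4222
d((-7, -11), (-21, -10)) = 14.0357

Closest pair: (5, -19) and (6, -24) with distance 5.099

The closest pair is (5, -19) and (6, -24) with Euclidean distance 5.099. For 10 points, brute-force pairwise comparison is shown above. For large n, the divide-and-conquer algorithm (sort by x, recurse on halves, check the dividing strip) achieves O(n log n).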